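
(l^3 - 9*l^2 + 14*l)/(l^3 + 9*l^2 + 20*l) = (l^2 - 9*l + 14)/(l^2 + 9*l + 20)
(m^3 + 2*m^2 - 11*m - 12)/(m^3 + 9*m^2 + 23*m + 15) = (m^2 + m - 12)/(m^2 + 8*m + 15)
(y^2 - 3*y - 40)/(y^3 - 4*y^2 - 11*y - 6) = (-y^2 + 3*y + 40)/(-y^3 + 4*y^2 + 11*y + 6)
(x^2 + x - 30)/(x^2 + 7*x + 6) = (x - 5)/(x + 1)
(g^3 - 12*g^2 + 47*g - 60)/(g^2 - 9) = (g^2 - 9*g + 20)/(g + 3)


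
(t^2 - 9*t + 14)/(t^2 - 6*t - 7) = (t - 2)/(t + 1)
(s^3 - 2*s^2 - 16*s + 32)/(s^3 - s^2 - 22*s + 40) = (s + 4)/(s + 5)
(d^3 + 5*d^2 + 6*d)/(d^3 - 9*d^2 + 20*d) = (d^2 + 5*d + 6)/(d^2 - 9*d + 20)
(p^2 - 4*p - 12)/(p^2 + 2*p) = (p - 6)/p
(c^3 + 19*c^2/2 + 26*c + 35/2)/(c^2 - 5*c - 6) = (2*c^2 + 17*c + 35)/(2*(c - 6))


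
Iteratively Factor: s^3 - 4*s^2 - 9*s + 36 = (s - 4)*(s^2 - 9) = (s - 4)*(s - 3)*(s + 3)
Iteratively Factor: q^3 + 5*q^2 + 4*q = (q + 4)*(q^2 + q) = (q + 1)*(q + 4)*(q)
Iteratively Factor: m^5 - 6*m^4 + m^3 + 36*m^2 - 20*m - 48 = (m - 4)*(m^4 - 2*m^3 - 7*m^2 + 8*m + 12) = (m - 4)*(m + 2)*(m^3 - 4*m^2 + m + 6) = (m - 4)*(m + 1)*(m + 2)*(m^2 - 5*m + 6) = (m - 4)*(m - 3)*(m + 1)*(m + 2)*(m - 2)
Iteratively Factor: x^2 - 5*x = (x - 5)*(x)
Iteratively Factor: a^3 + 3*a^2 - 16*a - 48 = (a + 3)*(a^2 - 16) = (a - 4)*(a + 3)*(a + 4)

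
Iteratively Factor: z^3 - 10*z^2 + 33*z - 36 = (z - 3)*(z^2 - 7*z + 12) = (z - 3)^2*(z - 4)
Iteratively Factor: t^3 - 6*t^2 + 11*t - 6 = (t - 3)*(t^2 - 3*t + 2) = (t - 3)*(t - 1)*(t - 2)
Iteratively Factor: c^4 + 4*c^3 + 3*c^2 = (c + 1)*(c^3 + 3*c^2) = c*(c + 1)*(c^2 + 3*c) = c^2*(c + 1)*(c + 3)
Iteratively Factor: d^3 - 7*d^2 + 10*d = (d - 5)*(d^2 - 2*d) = d*(d - 5)*(d - 2)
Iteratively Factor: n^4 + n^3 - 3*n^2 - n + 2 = (n + 1)*(n^3 - 3*n + 2) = (n + 1)*(n + 2)*(n^2 - 2*n + 1) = (n - 1)*(n + 1)*(n + 2)*(n - 1)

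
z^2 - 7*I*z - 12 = (z - 4*I)*(z - 3*I)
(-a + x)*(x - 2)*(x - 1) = -a*x^2 + 3*a*x - 2*a + x^3 - 3*x^2 + 2*x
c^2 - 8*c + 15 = (c - 5)*(c - 3)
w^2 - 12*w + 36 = (w - 6)^2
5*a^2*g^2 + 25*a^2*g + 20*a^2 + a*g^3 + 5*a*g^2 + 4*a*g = (5*a + g)*(g + 4)*(a*g + a)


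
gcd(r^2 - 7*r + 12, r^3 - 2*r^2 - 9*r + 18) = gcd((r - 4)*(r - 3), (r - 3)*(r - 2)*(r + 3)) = r - 3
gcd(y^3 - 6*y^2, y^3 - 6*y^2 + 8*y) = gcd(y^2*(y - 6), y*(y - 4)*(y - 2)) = y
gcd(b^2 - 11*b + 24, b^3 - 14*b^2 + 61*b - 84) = b - 3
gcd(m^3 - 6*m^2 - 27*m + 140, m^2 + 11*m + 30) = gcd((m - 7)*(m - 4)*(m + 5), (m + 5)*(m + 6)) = m + 5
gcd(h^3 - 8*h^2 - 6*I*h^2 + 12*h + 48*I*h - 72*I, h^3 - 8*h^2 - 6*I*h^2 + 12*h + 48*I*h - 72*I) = h^3 + h^2*(-8 - 6*I) + h*(12 + 48*I) - 72*I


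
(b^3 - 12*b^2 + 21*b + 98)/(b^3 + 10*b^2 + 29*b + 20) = (b^3 - 12*b^2 + 21*b + 98)/(b^3 + 10*b^2 + 29*b + 20)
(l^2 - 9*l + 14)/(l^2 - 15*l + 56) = (l - 2)/(l - 8)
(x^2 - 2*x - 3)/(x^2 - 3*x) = (x + 1)/x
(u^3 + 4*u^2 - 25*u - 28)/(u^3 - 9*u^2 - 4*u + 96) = (u^2 + 8*u + 7)/(u^2 - 5*u - 24)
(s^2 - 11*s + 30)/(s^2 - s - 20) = (s - 6)/(s + 4)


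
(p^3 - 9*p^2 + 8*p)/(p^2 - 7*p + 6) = p*(p - 8)/(p - 6)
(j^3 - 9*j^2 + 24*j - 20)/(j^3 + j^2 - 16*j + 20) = (j - 5)/(j + 5)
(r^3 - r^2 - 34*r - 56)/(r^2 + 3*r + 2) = (r^2 - 3*r - 28)/(r + 1)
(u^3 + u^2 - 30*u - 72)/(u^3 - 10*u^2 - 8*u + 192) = (u + 3)/(u - 8)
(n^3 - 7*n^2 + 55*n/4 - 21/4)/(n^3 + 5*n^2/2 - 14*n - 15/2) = (4*n^2 - 16*n + 7)/(2*(2*n^2 + 11*n + 5))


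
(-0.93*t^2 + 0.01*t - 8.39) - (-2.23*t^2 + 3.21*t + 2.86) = 1.3*t^2 - 3.2*t - 11.25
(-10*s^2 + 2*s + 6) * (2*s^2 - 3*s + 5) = -20*s^4 + 34*s^3 - 44*s^2 - 8*s + 30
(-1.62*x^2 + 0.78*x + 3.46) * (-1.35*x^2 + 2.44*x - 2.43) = 2.187*x^4 - 5.0058*x^3 + 1.1688*x^2 + 6.547*x - 8.4078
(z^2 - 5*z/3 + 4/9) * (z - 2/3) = z^3 - 7*z^2/3 + 14*z/9 - 8/27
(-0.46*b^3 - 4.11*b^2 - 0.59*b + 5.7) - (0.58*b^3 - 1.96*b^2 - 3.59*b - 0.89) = -1.04*b^3 - 2.15*b^2 + 3.0*b + 6.59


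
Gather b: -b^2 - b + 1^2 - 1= -b^2 - b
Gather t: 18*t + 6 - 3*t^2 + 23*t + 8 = -3*t^2 + 41*t + 14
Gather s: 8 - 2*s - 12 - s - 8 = -3*s - 12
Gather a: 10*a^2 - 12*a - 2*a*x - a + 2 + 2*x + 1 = 10*a^2 + a*(-2*x - 13) + 2*x + 3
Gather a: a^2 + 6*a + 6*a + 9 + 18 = a^2 + 12*a + 27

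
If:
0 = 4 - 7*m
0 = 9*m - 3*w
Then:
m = 4/7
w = 12/7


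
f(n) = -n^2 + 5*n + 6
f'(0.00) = 5.00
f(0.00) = 6.00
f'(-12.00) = 29.00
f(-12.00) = -198.00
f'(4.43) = -3.86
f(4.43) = 8.53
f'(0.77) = 3.46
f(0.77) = 9.26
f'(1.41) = 2.18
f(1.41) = 11.06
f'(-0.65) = 6.30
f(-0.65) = 2.33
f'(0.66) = 3.68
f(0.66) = 8.86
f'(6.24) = -7.48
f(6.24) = -1.74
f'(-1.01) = 7.02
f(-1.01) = -0.07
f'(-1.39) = 7.78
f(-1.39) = -2.88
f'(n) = 5 - 2*n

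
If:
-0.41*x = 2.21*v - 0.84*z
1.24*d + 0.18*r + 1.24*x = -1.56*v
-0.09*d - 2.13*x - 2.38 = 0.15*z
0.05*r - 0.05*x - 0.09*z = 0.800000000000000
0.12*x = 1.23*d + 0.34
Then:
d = -0.37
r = 12.48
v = -0.35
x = -1.00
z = -1.40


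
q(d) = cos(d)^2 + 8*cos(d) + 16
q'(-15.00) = 4.21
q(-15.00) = 10.50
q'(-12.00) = -5.20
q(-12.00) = 23.46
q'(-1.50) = 8.12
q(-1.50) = 16.57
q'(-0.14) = 1.39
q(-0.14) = 24.90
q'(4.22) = 6.22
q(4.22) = 12.44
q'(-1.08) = 7.89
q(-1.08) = 19.99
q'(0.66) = -5.87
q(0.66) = 22.94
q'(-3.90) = -4.50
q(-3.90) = 10.72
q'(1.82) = -7.27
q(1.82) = 14.09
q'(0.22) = -2.17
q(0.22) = 24.76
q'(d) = -2*sin(d)*cos(d) - 8*sin(d)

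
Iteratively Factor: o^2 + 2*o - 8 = (o + 4)*(o - 2)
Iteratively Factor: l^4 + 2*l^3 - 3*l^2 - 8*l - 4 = (l + 2)*(l^3 - 3*l - 2) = (l - 2)*(l + 2)*(l^2 + 2*l + 1) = (l - 2)*(l + 1)*(l + 2)*(l + 1)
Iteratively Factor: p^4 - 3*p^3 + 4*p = (p)*(p^3 - 3*p^2 + 4) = p*(p - 2)*(p^2 - p - 2) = p*(p - 2)*(p + 1)*(p - 2)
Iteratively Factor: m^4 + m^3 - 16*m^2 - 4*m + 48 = (m + 2)*(m^3 - m^2 - 14*m + 24) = (m - 3)*(m + 2)*(m^2 + 2*m - 8) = (m - 3)*(m + 2)*(m + 4)*(m - 2)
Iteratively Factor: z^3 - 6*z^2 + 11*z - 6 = (z - 3)*(z^2 - 3*z + 2) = (z - 3)*(z - 1)*(z - 2)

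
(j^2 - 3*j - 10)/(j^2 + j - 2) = (j - 5)/(j - 1)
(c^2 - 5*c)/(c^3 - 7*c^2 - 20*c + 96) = c*(c - 5)/(c^3 - 7*c^2 - 20*c + 96)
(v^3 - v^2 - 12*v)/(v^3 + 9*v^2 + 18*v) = (v - 4)/(v + 6)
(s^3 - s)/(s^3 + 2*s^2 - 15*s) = (s^2 - 1)/(s^2 + 2*s - 15)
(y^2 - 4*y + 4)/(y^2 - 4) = (y - 2)/(y + 2)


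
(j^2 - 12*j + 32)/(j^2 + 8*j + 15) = (j^2 - 12*j + 32)/(j^2 + 8*j + 15)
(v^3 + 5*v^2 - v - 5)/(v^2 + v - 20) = (v^2 - 1)/(v - 4)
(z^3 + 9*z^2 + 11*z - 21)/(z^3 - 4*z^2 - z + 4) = (z^2 + 10*z + 21)/(z^2 - 3*z - 4)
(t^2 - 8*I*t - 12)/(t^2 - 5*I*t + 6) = (t - 2*I)/(t + I)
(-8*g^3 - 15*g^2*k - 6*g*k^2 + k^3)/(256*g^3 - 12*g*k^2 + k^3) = (-g^2 - 2*g*k - k^2)/(32*g^2 + 4*g*k - k^2)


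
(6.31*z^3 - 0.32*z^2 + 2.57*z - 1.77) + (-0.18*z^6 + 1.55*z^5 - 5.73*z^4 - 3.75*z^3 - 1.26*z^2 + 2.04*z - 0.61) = -0.18*z^6 + 1.55*z^5 - 5.73*z^4 + 2.56*z^3 - 1.58*z^2 + 4.61*z - 2.38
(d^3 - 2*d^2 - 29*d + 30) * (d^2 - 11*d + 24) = d^5 - 13*d^4 + 17*d^3 + 301*d^2 - 1026*d + 720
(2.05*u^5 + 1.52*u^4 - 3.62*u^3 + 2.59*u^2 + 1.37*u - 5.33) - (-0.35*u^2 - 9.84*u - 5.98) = 2.05*u^5 + 1.52*u^4 - 3.62*u^3 + 2.94*u^2 + 11.21*u + 0.65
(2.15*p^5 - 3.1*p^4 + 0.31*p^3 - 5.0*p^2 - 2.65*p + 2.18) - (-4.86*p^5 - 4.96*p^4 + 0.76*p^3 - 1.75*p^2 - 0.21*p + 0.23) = 7.01*p^5 + 1.86*p^4 - 0.45*p^3 - 3.25*p^2 - 2.44*p + 1.95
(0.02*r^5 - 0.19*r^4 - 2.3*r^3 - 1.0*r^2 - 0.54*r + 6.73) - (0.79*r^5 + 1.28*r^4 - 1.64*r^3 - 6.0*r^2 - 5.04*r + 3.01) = -0.77*r^5 - 1.47*r^4 - 0.66*r^3 + 5.0*r^2 + 4.5*r + 3.72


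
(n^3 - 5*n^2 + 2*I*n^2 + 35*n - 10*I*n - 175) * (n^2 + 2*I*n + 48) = n^5 - 5*n^4 + 4*I*n^4 + 79*n^3 - 20*I*n^3 - 395*n^2 + 166*I*n^2 + 1680*n - 830*I*n - 8400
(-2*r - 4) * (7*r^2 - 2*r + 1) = -14*r^3 - 24*r^2 + 6*r - 4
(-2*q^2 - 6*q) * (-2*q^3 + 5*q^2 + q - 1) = 4*q^5 + 2*q^4 - 32*q^3 - 4*q^2 + 6*q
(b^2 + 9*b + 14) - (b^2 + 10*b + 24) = -b - 10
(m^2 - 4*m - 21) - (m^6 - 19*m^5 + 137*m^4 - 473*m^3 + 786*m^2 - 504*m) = -m^6 + 19*m^5 - 137*m^4 + 473*m^3 - 785*m^2 + 500*m - 21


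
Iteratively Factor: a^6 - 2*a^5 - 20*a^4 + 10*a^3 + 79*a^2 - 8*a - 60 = (a - 2)*(a^5 - 20*a^3 - 30*a^2 + 19*a + 30) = (a - 2)*(a + 3)*(a^4 - 3*a^3 - 11*a^2 + 3*a + 10) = (a - 2)*(a + 1)*(a + 3)*(a^3 - 4*a^2 - 7*a + 10) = (a - 2)*(a + 1)*(a + 2)*(a + 3)*(a^2 - 6*a + 5) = (a - 2)*(a - 1)*(a + 1)*(a + 2)*(a + 3)*(a - 5)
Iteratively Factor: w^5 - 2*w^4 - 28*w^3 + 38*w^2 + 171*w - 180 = (w + 4)*(w^4 - 6*w^3 - 4*w^2 + 54*w - 45) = (w - 3)*(w + 4)*(w^3 - 3*w^2 - 13*w + 15) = (w - 3)*(w - 1)*(w + 4)*(w^2 - 2*w - 15) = (w - 3)*(w - 1)*(w + 3)*(w + 4)*(w - 5)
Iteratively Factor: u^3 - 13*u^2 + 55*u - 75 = (u - 5)*(u^2 - 8*u + 15) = (u - 5)*(u - 3)*(u - 5)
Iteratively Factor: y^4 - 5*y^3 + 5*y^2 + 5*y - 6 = (y - 3)*(y^3 - 2*y^2 - y + 2) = (y - 3)*(y + 1)*(y^2 - 3*y + 2) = (y - 3)*(y - 2)*(y + 1)*(y - 1)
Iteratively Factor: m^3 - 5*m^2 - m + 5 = (m + 1)*(m^2 - 6*m + 5) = (m - 1)*(m + 1)*(m - 5)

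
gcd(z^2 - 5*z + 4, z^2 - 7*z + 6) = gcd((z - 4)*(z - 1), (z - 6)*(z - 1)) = z - 1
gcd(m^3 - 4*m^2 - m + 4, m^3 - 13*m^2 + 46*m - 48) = 1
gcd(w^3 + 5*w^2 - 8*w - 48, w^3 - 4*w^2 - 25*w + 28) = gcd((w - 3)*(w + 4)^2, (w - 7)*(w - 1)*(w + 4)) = w + 4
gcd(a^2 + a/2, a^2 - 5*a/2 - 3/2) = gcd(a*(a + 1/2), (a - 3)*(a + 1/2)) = a + 1/2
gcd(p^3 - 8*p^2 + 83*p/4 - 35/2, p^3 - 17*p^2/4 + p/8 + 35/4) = p^2 - 11*p/2 + 7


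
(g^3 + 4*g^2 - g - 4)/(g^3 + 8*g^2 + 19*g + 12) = (g - 1)/(g + 3)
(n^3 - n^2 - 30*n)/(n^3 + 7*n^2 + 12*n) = (n^2 - n - 30)/(n^2 + 7*n + 12)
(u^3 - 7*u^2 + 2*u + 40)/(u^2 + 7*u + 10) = (u^2 - 9*u + 20)/(u + 5)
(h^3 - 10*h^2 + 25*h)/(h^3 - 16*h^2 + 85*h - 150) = h/(h - 6)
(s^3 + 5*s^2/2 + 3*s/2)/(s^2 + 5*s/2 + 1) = s*(2*s^2 + 5*s + 3)/(2*s^2 + 5*s + 2)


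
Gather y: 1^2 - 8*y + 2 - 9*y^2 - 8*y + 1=-9*y^2 - 16*y + 4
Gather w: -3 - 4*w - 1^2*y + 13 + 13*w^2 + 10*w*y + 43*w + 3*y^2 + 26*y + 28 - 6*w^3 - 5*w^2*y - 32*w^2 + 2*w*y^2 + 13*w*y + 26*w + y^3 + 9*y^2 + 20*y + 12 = -6*w^3 + w^2*(-5*y - 19) + w*(2*y^2 + 23*y + 65) + y^3 + 12*y^2 + 45*y + 50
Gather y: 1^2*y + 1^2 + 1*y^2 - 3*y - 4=y^2 - 2*y - 3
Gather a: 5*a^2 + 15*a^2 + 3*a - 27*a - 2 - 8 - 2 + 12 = 20*a^2 - 24*a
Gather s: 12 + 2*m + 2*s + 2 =2*m + 2*s + 14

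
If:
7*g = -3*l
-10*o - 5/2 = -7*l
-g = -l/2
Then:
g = 0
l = 0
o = -1/4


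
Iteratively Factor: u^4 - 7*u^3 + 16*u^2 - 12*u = (u - 3)*(u^3 - 4*u^2 + 4*u) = u*(u - 3)*(u^2 - 4*u + 4) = u*(u - 3)*(u - 2)*(u - 2)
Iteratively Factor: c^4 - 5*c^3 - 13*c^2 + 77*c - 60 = (c - 3)*(c^3 - 2*c^2 - 19*c + 20) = (c - 3)*(c + 4)*(c^2 - 6*c + 5) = (c - 3)*(c - 1)*(c + 4)*(c - 5)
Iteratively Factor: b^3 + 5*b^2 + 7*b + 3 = (b + 3)*(b^2 + 2*b + 1) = (b + 1)*(b + 3)*(b + 1)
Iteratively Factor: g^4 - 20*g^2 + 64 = (g + 2)*(g^3 - 2*g^2 - 16*g + 32) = (g - 4)*(g + 2)*(g^2 + 2*g - 8) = (g - 4)*(g - 2)*(g + 2)*(g + 4)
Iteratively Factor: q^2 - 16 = (q - 4)*(q + 4)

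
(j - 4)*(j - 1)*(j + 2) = j^3 - 3*j^2 - 6*j + 8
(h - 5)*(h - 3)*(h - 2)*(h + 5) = h^4 - 5*h^3 - 19*h^2 + 125*h - 150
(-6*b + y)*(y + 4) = -6*b*y - 24*b + y^2 + 4*y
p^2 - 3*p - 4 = (p - 4)*(p + 1)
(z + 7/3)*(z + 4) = z^2 + 19*z/3 + 28/3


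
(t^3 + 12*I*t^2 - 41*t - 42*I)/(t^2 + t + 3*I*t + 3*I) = (t^2 + 9*I*t - 14)/(t + 1)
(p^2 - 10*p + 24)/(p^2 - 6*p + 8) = (p - 6)/(p - 2)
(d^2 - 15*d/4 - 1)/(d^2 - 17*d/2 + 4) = (4*d^2 - 15*d - 4)/(2*(2*d^2 - 17*d + 8))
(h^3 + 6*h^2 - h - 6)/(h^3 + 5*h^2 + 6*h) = (h^3 + 6*h^2 - h - 6)/(h*(h^2 + 5*h + 6))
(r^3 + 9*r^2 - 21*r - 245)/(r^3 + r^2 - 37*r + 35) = (r + 7)/(r - 1)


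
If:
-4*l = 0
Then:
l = 0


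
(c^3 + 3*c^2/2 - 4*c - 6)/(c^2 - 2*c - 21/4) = 2*(c^2 - 4)/(2*c - 7)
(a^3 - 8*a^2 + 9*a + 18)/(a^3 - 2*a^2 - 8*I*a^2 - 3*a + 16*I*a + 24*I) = (a - 6)/(a - 8*I)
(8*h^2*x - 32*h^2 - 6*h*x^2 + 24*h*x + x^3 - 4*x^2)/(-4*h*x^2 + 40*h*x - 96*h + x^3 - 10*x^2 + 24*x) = (-2*h + x)/(x - 6)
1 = 1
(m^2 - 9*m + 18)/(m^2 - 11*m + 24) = (m - 6)/(m - 8)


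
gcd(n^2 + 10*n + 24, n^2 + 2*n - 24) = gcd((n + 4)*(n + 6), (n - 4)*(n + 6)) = n + 6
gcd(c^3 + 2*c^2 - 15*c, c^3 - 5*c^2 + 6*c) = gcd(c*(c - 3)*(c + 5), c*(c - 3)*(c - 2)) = c^2 - 3*c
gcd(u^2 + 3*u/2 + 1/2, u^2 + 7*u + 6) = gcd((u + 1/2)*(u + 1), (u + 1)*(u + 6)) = u + 1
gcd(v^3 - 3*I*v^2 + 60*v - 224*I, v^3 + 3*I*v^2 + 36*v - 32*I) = v^2 + 4*I*v + 32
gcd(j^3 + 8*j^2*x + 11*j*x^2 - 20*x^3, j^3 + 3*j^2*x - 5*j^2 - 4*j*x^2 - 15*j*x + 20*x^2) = -j^2 - 3*j*x + 4*x^2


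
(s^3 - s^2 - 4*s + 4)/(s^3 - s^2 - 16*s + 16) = (s^2 - 4)/(s^2 - 16)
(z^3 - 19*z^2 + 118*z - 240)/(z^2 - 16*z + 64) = (z^2 - 11*z + 30)/(z - 8)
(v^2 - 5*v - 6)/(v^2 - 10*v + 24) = (v + 1)/(v - 4)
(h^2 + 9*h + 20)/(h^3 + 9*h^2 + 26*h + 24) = (h + 5)/(h^2 + 5*h + 6)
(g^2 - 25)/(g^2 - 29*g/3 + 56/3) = 3*(g^2 - 25)/(3*g^2 - 29*g + 56)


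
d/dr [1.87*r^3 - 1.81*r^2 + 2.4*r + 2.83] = 5.61*r^2 - 3.62*r + 2.4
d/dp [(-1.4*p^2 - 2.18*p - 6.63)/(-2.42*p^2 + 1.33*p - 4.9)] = (-7.1376*p^2 - 18.3692*p + 19.4999)/(5.8564*p^4 - 6.4372*p^3 + 25.4849*p^2 - 13.034*p + 24.01)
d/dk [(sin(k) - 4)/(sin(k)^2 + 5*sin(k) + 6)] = (8*sin(k) + cos(k)^2 + 25)*cos(k)/(sin(k)^2 + 5*sin(k) + 6)^2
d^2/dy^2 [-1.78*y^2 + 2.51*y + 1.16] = -3.56000000000000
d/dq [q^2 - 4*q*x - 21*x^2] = 2*q - 4*x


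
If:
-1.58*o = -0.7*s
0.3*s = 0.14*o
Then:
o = 0.00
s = 0.00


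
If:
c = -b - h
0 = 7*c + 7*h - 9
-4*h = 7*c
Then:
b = -9/7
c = -12/7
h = 3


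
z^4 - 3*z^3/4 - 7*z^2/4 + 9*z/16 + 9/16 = (z - 3/2)*(z - 3/4)*(z + 1/2)*(z + 1)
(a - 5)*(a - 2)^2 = a^3 - 9*a^2 + 24*a - 20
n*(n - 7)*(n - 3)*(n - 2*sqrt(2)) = n^4 - 10*n^3 - 2*sqrt(2)*n^3 + 21*n^2 + 20*sqrt(2)*n^2 - 42*sqrt(2)*n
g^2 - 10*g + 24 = (g - 6)*(g - 4)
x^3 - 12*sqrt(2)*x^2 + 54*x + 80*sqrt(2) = (x - 8*sqrt(2))*(x - 5*sqrt(2))*(x + sqrt(2))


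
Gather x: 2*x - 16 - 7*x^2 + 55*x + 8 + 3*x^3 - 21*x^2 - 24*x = 3*x^3 - 28*x^2 + 33*x - 8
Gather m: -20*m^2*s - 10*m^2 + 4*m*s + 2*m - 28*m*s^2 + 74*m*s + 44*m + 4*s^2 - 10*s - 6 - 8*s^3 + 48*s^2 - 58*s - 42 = m^2*(-20*s - 10) + m*(-28*s^2 + 78*s + 46) - 8*s^3 + 52*s^2 - 68*s - 48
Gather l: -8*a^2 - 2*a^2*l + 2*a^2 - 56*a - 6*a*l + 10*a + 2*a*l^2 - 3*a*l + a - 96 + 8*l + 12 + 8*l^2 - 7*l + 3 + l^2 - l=-6*a^2 - 45*a + l^2*(2*a + 9) + l*(-2*a^2 - 9*a) - 81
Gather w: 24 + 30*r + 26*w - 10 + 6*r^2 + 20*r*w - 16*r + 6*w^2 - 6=6*r^2 + 14*r + 6*w^2 + w*(20*r + 26) + 8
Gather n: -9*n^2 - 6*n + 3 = -9*n^2 - 6*n + 3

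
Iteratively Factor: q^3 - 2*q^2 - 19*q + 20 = (q + 4)*(q^2 - 6*q + 5) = (q - 5)*(q + 4)*(q - 1)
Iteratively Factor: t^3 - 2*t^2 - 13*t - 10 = (t + 1)*(t^2 - 3*t - 10) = (t + 1)*(t + 2)*(t - 5)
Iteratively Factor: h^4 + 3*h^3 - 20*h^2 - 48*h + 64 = (h + 4)*(h^3 - h^2 - 16*h + 16) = (h - 1)*(h + 4)*(h^2 - 16) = (h - 4)*(h - 1)*(h + 4)*(h + 4)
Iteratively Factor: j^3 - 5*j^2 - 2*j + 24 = (j - 3)*(j^2 - 2*j - 8) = (j - 4)*(j - 3)*(j + 2)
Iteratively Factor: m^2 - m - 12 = (m - 4)*(m + 3)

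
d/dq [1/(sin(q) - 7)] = -cos(q)/(sin(q) - 7)^2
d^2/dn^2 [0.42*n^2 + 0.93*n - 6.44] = 0.840000000000000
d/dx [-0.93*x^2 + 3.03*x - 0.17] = 3.03 - 1.86*x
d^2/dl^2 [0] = 0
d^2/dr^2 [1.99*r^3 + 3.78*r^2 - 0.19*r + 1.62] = 11.94*r + 7.56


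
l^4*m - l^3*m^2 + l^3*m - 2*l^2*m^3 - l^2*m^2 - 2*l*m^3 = l*(l - 2*m)*(l + m)*(l*m + m)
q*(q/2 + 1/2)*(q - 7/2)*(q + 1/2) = q^4/2 - q^3 - 19*q^2/8 - 7*q/8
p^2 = p^2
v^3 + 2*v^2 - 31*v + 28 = (v - 4)*(v - 1)*(v + 7)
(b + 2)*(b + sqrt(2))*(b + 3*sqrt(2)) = b^3 + 2*b^2 + 4*sqrt(2)*b^2 + 6*b + 8*sqrt(2)*b + 12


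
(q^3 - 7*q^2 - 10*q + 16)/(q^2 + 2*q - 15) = (q^3 - 7*q^2 - 10*q + 16)/(q^2 + 2*q - 15)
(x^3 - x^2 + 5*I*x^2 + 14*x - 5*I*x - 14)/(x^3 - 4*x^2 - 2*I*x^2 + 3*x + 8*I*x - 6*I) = (x + 7*I)/(x - 3)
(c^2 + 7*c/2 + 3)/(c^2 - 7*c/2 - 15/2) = (c + 2)/(c - 5)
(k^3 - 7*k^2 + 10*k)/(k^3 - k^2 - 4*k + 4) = k*(k - 5)/(k^2 + k - 2)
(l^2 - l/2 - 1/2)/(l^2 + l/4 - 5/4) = 2*(2*l + 1)/(4*l + 5)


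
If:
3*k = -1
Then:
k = -1/3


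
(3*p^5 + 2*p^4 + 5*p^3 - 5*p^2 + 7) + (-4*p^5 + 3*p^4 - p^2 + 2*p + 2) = -p^5 + 5*p^4 + 5*p^3 - 6*p^2 + 2*p + 9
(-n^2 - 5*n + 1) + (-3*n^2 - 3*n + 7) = -4*n^2 - 8*n + 8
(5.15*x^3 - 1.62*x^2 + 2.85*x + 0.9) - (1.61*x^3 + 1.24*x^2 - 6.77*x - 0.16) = 3.54*x^3 - 2.86*x^2 + 9.62*x + 1.06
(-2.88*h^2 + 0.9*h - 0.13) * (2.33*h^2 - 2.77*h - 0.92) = -6.7104*h^4 + 10.0746*h^3 - 0.1463*h^2 - 0.4679*h + 0.1196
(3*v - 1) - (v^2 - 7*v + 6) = -v^2 + 10*v - 7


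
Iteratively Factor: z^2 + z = (z + 1)*(z)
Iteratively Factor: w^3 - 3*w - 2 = (w + 1)*(w^2 - w - 2) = (w + 1)^2*(w - 2)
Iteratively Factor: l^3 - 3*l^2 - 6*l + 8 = (l + 2)*(l^2 - 5*l + 4) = (l - 4)*(l + 2)*(l - 1)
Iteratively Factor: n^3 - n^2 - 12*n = (n)*(n^2 - n - 12) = n*(n + 3)*(n - 4)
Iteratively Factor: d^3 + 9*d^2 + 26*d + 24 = (d + 2)*(d^2 + 7*d + 12) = (d + 2)*(d + 3)*(d + 4)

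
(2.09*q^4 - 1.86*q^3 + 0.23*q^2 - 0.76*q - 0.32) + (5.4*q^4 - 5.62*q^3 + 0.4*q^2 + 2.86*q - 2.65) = 7.49*q^4 - 7.48*q^3 + 0.63*q^2 + 2.1*q - 2.97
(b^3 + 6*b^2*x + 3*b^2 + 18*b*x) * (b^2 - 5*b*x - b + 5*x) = b^5 + b^4*x + 2*b^4 - 30*b^3*x^2 + 2*b^3*x - 3*b^3 - 60*b^2*x^2 - 3*b^2*x + 90*b*x^2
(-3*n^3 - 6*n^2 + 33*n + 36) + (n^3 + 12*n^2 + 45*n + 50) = -2*n^3 + 6*n^2 + 78*n + 86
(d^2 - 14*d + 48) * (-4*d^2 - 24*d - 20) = -4*d^4 + 32*d^3 + 124*d^2 - 872*d - 960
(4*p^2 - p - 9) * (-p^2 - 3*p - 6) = -4*p^4 - 11*p^3 - 12*p^2 + 33*p + 54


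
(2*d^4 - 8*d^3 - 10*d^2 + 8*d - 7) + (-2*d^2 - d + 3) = 2*d^4 - 8*d^3 - 12*d^2 + 7*d - 4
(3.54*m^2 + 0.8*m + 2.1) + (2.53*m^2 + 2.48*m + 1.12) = 6.07*m^2 + 3.28*m + 3.22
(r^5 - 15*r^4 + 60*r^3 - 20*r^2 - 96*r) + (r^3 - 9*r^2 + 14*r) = r^5 - 15*r^4 + 61*r^3 - 29*r^2 - 82*r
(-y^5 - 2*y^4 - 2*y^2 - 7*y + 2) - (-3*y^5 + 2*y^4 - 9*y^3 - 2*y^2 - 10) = 2*y^5 - 4*y^4 + 9*y^3 - 7*y + 12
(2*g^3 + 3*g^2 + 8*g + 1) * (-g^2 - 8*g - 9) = -2*g^5 - 19*g^4 - 50*g^3 - 92*g^2 - 80*g - 9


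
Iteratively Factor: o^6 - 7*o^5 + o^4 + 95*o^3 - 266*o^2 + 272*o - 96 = (o + 4)*(o^5 - 11*o^4 + 45*o^3 - 85*o^2 + 74*o - 24) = (o - 3)*(o + 4)*(o^4 - 8*o^3 + 21*o^2 - 22*o + 8) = (o - 3)*(o - 2)*(o + 4)*(o^3 - 6*o^2 + 9*o - 4) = (o - 3)*(o - 2)*(o - 1)*(o + 4)*(o^2 - 5*o + 4) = (o - 4)*(o - 3)*(o - 2)*(o - 1)*(o + 4)*(o - 1)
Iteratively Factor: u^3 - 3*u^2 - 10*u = (u)*(u^2 - 3*u - 10) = u*(u - 5)*(u + 2)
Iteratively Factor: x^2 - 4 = (x - 2)*(x + 2)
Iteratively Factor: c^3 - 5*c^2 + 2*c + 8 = (c - 4)*(c^2 - c - 2) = (c - 4)*(c - 2)*(c + 1)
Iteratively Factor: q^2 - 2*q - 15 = (q + 3)*(q - 5)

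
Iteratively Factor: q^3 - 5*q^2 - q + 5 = (q + 1)*(q^2 - 6*q + 5) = (q - 5)*(q + 1)*(q - 1)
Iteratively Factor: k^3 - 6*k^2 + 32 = (k - 4)*(k^2 - 2*k - 8) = (k - 4)^2*(k + 2)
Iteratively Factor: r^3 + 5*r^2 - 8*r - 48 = (r + 4)*(r^2 + r - 12) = (r + 4)^2*(r - 3)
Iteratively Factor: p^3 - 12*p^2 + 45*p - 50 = (p - 5)*(p^2 - 7*p + 10) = (p - 5)^2*(p - 2)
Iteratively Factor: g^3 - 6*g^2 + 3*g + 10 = (g - 5)*(g^2 - g - 2) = (g - 5)*(g + 1)*(g - 2)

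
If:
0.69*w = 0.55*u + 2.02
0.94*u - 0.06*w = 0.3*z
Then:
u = 0.33625730994152*z + 0.196881091617934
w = 0.268031189083821*z + 3.08447043534763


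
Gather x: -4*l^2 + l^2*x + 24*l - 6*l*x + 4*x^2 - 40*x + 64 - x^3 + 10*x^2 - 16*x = -4*l^2 + 24*l - x^3 + 14*x^2 + x*(l^2 - 6*l - 56) + 64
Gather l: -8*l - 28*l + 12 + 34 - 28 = 18 - 36*l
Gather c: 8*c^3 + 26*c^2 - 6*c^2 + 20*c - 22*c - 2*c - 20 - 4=8*c^3 + 20*c^2 - 4*c - 24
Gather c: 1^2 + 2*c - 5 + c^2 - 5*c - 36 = c^2 - 3*c - 40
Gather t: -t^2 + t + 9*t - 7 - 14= -t^2 + 10*t - 21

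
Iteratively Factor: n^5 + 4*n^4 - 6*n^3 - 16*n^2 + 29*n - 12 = (n - 1)*(n^4 + 5*n^3 - n^2 - 17*n + 12) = (n - 1)^2*(n^3 + 6*n^2 + 5*n - 12) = (n - 1)^2*(n + 4)*(n^2 + 2*n - 3) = (n - 1)^3*(n + 4)*(n + 3)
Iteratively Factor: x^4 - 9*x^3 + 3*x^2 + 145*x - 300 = (x + 4)*(x^3 - 13*x^2 + 55*x - 75) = (x - 3)*(x + 4)*(x^2 - 10*x + 25) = (x - 5)*(x - 3)*(x + 4)*(x - 5)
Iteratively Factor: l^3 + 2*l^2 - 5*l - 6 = (l + 1)*(l^2 + l - 6) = (l - 2)*(l + 1)*(l + 3)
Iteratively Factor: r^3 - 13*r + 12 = (r - 3)*(r^2 + 3*r - 4) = (r - 3)*(r + 4)*(r - 1)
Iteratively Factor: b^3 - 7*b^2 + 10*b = (b - 2)*(b^2 - 5*b) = b*(b - 2)*(b - 5)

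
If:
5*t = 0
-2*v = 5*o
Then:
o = -2*v/5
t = 0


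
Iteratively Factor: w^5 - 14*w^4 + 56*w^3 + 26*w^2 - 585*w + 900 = (w - 5)*(w^4 - 9*w^3 + 11*w^2 + 81*w - 180) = (w - 5)^2*(w^3 - 4*w^2 - 9*w + 36) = (w - 5)^2*(w - 4)*(w^2 - 9) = (w - 5)^2*(w - 4)*(w - 3)*(w + 3)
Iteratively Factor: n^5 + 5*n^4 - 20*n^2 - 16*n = (n + 4)*(n^4 + n^3 - 4*n^2 - 4*n) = n*(n + 4)*(n^3 + n^2 - 4*n - 4) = n*(n + 1)*(n + 4)*(n^2 - 4) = n*(n - 2)*(n + 1)*(n + 4)*(n + 2)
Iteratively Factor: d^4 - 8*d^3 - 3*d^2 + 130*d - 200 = (d - 2)*(d^3 - 6*d^2 - 15*d + 100) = (d - 5)*(d - 2)*(d^2 - d - 20) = (d - 5)^2*(d - 2)*(d + 4)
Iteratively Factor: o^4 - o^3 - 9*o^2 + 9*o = (o)*(o^3 - o^2 - 9*o + 9) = o*(o + 3)*(o^2 - 4*o + 3) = o*(o - 1)*(o + 3)*(o - 3)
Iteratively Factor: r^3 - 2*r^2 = (r)*(r^2 - 2*r) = r^2*(r - 2)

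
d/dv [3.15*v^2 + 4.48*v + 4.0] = 6.3*v + 4.48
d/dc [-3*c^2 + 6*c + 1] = 6 - 6*c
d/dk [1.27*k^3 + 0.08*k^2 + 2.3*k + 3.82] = 3.81*k^2 + 0.16*k + 2.3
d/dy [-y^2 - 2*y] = -2*y - 2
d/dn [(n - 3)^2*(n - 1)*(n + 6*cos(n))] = (n - 3)*(-(n - 3)*(n - 1)*(6*sin(n) - 1) + (n - 3)*(n + 6*cos(n)) + (n + 6*cos(n))*(2*n - 2))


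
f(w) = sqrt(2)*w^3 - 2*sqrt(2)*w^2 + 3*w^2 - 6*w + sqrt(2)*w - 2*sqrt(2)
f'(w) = 3*sqrt(2)*w^2 - 4*sqrt(2)*w + 6*w - 6 + sqrt(2)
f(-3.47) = -43.94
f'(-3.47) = 45.31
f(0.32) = -4.23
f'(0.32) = -4.04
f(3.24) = 32.22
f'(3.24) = 41.06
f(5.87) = 262.21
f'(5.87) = 143.62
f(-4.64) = -119.13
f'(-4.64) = 85.16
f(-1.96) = -3.83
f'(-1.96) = 11.04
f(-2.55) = -13.47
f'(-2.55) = 22.13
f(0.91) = -5.79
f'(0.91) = -0.76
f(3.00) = 23.14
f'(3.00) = 34.63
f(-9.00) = -978.62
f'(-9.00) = 335.98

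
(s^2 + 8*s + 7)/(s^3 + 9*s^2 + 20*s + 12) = (s + 7)/(s^2 + 8*s + 12)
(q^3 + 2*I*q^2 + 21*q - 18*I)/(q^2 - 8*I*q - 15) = (q^2 + 5*I*q + 6)/(q - 5*I)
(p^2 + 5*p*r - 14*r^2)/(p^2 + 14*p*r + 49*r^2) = (p - 2*r)/(p + 7*r)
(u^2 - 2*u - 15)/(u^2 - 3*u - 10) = (u + 3)/(u + 2)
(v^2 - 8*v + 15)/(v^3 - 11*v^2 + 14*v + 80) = (v - 3)/(v^2 - 6*v - 16)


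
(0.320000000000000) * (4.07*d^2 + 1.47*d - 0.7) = 1.3024*d^2 + 0.4704*d - 0.224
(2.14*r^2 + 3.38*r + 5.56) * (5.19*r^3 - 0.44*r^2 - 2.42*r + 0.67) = 11.1066*r^5 + 16.6006*r^4 + 22.1904*r^3 - 9.1922*r^2 - 11.1906*r + 3.7252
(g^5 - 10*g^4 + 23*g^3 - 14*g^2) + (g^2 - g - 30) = g^5 - 10*g^4 + 23*g^3 - 13*g^2 - g - 30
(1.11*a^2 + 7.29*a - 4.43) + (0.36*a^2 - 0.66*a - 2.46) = 1.47*a^2 + 6.63*a - 6.89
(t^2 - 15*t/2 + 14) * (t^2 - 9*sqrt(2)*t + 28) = t^4 - 9*sqrt(2)*t^3 - 15*t^3/2 + 42*t^2 + 135*sqrt(2)*t^2/2 - 210*t - 126*sqrt(2)*t + 392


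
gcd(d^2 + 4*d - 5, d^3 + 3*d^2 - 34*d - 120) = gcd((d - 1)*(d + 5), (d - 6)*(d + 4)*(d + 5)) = d + 5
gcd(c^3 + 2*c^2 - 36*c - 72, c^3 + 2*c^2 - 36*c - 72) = c^3 + 2*c^2 - 36*c - 72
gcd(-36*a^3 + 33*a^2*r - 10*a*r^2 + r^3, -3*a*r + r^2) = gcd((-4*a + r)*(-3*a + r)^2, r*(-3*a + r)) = -3*a + r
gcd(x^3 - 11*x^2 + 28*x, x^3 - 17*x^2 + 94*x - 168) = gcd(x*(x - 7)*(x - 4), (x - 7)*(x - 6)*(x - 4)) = x^2 - 11*x + 28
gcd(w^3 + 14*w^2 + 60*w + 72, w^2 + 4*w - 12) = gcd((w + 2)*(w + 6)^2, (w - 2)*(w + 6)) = w + 6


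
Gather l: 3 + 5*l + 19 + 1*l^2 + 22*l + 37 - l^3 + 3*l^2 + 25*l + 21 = -l^3 + 4*l^2 + 52*l + 80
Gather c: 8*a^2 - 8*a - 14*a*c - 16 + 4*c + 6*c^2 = 8*a^2 - 8*a + 6*c^2 + c*(4 - 14*a) - 16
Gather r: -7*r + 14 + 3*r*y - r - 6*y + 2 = r*(3*y - 8) - 6*y + 16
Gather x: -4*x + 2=2 - 4*x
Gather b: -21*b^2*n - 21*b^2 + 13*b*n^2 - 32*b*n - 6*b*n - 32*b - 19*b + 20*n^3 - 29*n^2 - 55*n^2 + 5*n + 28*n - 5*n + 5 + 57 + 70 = b^2*(-21*n - 21) + b*(13*n^2 - 38*n - 51) + 20*n^3 - 84*n^2 + 28*n + 132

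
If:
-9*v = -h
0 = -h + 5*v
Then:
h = 0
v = 0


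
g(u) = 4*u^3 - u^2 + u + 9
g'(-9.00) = 991.00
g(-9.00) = -2997.00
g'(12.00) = 1705.00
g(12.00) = 6789.00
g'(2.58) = 75.72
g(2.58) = 73.62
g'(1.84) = 37.95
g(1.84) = 32.37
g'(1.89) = 40.09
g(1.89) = 34.32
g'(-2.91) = 108.44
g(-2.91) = -100.95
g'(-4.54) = 257.42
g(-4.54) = -390.46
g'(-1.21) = 20.99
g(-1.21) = -0.76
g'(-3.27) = 135.85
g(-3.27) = -144.83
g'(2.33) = 61.49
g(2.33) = 56.50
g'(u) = 12*u^2 - 2*u + 1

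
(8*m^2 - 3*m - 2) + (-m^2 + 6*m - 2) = 7*m^2 + 3*m - 4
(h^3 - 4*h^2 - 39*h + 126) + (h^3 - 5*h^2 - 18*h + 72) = 2*h^3 - 9*h^2 - 57*h + 198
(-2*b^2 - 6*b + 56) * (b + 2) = -2*b^3 - 10*b^2 + 44*b + 112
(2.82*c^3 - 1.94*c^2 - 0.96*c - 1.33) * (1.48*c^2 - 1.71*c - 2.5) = 4.1736*c^5 - 7.6934*c^4 - 5.1534*c^3 + 4.5232*c^2 + 4.6743*c + 3.325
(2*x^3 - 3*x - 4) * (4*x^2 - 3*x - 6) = 8*x^5 - 6*x^4 - 24*x^3 - 7*x^2 + 30*x + 24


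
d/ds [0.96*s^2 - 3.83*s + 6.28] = 1.92*s - 3.83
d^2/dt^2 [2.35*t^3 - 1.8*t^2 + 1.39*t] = 14.1*t - 3.6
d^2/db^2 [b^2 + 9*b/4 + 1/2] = 2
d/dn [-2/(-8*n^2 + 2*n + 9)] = 4*(1 - 8*n)/(-8*n^2 + 2*n + 9)^2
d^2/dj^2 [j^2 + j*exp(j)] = j*exp(j) + 2*exp(j) + 2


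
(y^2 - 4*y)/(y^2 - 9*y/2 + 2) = 2*y/(2*y - 1)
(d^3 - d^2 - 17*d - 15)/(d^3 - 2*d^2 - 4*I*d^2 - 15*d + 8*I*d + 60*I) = (d + 1)/(d - 4*I)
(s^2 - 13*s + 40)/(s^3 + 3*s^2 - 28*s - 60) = (s - 8)/(s^2 + 8*s + 12)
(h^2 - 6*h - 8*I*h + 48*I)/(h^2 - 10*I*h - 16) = (h - 6)/(h - 2*I)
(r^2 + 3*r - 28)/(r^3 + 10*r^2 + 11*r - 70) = (r - 4)/(r^2 + 3*r - 10)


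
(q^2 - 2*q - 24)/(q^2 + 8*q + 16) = (q - 6)/(q + 4)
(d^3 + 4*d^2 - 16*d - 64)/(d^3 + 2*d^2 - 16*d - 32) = (d + 4)/(d + 2)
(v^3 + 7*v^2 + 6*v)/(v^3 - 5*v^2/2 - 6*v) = 2*(v^2 + 7*v + 6)/(2*v^2 - 5*v - 12)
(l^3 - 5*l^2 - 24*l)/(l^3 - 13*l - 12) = l*(l - 8)/(l^2 - 3*l - 4)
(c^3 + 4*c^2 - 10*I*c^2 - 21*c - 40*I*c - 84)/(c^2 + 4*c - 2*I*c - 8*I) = (c^2 - 10*I*c - 21)/(c - 2*I)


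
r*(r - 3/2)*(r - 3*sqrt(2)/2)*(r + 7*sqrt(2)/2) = r^4 - 3*r^3/2 + 2*sqrt(2)*r^3 - 21*r^2/2 - 3*sqrt(2)*r^2 + 63*r/4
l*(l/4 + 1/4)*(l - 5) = l^3/4 - l^2 - 5*l/4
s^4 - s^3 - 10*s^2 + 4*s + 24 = (s - 3)*(s - 2)*(s + 2)^2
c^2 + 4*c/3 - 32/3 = (c - 8/3)*(c + 4)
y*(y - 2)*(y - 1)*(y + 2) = y^4 - y^3 - 4*y^2 + 4*y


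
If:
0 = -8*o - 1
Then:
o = -1/8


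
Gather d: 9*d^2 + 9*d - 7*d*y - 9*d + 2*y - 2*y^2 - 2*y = 9*d^2 - 7*d*y - 2*y^2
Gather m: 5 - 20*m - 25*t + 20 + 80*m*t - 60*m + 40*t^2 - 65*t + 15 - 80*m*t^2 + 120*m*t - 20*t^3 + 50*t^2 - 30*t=m*(-80*t^2 + 200*t - 80) - 20*t^3 + 90*t^2 - 120*t + 40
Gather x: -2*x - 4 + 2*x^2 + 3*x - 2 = 2*x^2 + x - 6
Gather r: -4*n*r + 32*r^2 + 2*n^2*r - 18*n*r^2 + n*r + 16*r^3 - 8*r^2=16*r^3 + r^2*(24 - 18*n) + r*(2*n^2 - 3*n)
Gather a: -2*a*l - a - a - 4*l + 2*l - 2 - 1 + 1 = a*(-2*l - 2) - 2*l - 2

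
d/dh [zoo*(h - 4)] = zoo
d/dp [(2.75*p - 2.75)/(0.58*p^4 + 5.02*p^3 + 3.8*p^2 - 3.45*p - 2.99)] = (1.595*p^4 + 13.805*p^3 + 10.45*p^2 - 9.4875*p - 8.2225)*(0.58*p^4 + 5.02*p^3 + 3.8*p^2 - 3.45*p - (p - 1)*(2.32*p^3 + 15.06*p^2 + 7.6*p - 3.45) - 2.99)/(0.58*p^4 + 5.02*p^3 + 3.8*p^2 - 3.45*p - 2.99)^3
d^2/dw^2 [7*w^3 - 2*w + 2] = 42*w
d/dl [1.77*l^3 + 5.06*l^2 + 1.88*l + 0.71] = 5.31*l^2 + 10.12*l + 1.88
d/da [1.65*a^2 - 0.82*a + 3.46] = 3.3*a - 0.82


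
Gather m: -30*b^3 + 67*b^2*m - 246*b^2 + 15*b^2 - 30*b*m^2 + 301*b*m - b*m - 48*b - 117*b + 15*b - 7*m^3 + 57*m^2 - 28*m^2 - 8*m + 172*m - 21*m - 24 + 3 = -30*b^3 - 231*b^2 - 150*b - 7*m^3 + m^2*(29 - 30*b) + m*(67*b^2 + 300*b + 143) - 21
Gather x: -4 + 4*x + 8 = 4*x + 4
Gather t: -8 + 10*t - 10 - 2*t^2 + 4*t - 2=-2*t^2 + 14*t - 20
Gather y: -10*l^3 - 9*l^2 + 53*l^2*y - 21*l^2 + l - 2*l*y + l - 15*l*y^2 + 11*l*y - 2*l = -10*l^3 - 30*l^2 - 15*l*y^2 + y*(53*l^2 + 9*l)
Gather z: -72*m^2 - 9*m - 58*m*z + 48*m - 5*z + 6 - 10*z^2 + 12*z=-72*m^2 + 39*m - 10*z^2 + z*(7 - 58*m) + 6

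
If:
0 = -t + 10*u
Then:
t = 10*u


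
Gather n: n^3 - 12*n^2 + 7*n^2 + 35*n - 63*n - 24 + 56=n^3 - 5*n^2 - 28*n + 32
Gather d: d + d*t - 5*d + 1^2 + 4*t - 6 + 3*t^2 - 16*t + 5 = d*(t - 4) + 3*t^2 - 12*t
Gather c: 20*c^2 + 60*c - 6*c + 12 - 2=20*c^2 + 54*c + 10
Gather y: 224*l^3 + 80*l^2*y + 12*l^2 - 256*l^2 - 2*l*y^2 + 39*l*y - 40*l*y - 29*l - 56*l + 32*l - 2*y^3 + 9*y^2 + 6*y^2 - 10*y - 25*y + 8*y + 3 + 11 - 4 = 224*l^3 - 244*l^2 - 53*l - 2*y^3 + y^2*(15 - 2*l) + y*(80*l^2 - l - 27) + 10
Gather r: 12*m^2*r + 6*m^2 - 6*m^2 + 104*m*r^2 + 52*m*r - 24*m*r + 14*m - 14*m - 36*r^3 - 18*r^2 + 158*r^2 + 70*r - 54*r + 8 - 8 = -36*r^3 + r^2*(104*m + 140) + r*(12*m^2 + 28*m + 16)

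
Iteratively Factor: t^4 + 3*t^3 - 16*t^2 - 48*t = (t)*(t^3 + 3*t^2 - 16*t - 48) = t*(t + 4)*(t^2 - t - 12) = t*(t + 3)*(t + 4)*(t - 4)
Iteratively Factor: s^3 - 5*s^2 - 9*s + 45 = (s + 3)*(s^2 - 8*s + 15) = (s - 5)*(s + 3)*(s - 3)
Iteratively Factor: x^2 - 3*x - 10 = (x + 2)*(x - 5)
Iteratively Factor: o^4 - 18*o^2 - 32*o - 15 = (o + 3)*(o^3 - 3*o^2 - 9*o - 5) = (o + 1)*(o + 3)*(o^2 - 4*o - 5) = (o + 1)^2*(o + 3)*(o - 5)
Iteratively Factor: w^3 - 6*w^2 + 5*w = (w - 1)*(w^2 - 5*w) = w*(w - 1)*(w - 5)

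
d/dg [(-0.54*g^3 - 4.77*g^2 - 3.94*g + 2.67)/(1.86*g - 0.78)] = (-2.0088*g^3 - 7.6086*g^2 + 7.4412*g - 1.893)/(3.4596*g^2 - 2.9016*g + 0.6084)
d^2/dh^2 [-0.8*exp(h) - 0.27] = -0.8*exp(h)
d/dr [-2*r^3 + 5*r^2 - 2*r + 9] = -6*r^2 + 10*r - 2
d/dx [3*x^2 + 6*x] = 6*x + 6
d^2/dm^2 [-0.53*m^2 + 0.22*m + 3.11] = -1.06000000000000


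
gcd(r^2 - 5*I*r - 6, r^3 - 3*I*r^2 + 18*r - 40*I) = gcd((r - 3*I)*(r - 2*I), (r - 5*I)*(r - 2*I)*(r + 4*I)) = r - 2*I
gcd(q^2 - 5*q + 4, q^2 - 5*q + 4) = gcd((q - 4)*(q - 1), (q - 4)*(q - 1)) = q^2 - 5*q + 4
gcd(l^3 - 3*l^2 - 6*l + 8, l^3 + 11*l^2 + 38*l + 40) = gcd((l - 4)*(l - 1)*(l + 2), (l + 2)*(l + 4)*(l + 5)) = l + 2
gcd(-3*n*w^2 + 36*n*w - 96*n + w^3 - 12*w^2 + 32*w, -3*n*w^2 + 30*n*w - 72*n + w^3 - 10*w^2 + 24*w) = -3*n*w + 12*n + w^2 - 4*w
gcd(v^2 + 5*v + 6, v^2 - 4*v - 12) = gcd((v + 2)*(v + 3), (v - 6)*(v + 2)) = v + 2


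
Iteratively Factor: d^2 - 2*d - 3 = (d + 1)*(d - 3)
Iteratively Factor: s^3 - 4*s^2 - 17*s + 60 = (s + 4)*(s^2 - 8*s + 15) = (s - 5)*(s + 4)*(s - 3)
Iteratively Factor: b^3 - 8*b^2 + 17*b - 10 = (b - 1)*(b^2 - 7*b + 10) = (b - 2)*(b - 1)*(b - 5)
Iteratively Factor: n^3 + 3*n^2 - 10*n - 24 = (n - 3)*(n^2 + 6*n + 8) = (n - 3)*(n + 4)*(n + 2)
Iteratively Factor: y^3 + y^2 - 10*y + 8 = (y - 1)*(y^2 + 2*y - 8) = (y - 1)*(y + 4)*(y - 2)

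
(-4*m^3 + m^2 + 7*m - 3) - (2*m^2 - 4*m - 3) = -4*m^3 - m^2 + 11*m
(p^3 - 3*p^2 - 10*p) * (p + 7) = p^4 + 4*p^3 - 31*p^2 - 70*p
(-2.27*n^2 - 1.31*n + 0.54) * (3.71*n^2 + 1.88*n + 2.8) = -8.4217*n^4 - 9.1277*n^3 - 6.8154*n^2 - 2.6528*n + 1.512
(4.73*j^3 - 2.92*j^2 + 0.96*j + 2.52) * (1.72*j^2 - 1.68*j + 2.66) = 8.1356*j^5 - 12.9688*j^4 + 19.1386*j^3 - 5.0456*j^2 - 1.68*j + 6.7032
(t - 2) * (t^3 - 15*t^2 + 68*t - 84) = t^4 - 17*t^3 + 98*t^2 - 220*t + 168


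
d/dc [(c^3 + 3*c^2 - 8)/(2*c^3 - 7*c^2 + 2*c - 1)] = (-13*c^4 + 4*c^3 + 51*c^2 - 118*c + 16)/(4*c^6 - 28*c^5 + 57*c^4 - 32*c^3 + 18*c^2 - 4*c + 1)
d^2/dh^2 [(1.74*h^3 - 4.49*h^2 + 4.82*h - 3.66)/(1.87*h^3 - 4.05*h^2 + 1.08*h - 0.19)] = (-1.4210854715202e-14*h^7 - 5.04638199999999*h^6 + 80.0457240000001*h^5 - 310.78278*h^4 + 521.92385*h^3 - 365.410722*h^2 + 66.373596*h - 1.251358)/(6.539203*h^9 - 42.487335*h^8 + 103.347981*h^7 - 117.499638*h^6 + 68.321394*h^5 - 25.823529*h^4 + 6.448593*h^3 - 1.103463*h^2 + 0.116964*h - 0.006859)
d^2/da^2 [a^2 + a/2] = 2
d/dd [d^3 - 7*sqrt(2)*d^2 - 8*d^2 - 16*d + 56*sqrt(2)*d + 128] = 3*d^2 - 14*sqrt(2)*d - 16*d - 16 + 56*sqrt(2)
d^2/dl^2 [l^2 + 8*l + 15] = 2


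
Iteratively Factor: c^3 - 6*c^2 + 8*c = (c - 2)*(c^2 - 4*c) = (c - 4)*(c - 2)*(c)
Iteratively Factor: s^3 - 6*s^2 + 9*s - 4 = (s - 4)*(s^2 - 2*s + 1) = (s - 4)*(s - 1)*(s - 1)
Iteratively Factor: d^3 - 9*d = (d - 3)*(d^2 + 3*d) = d*(d - 3)*(d + 3)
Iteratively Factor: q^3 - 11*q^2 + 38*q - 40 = (q - 2)*(q^2 - 9*q + 20) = (q - 5)*(q - 2)*(q - 4)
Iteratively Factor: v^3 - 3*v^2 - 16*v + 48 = (v - 4)*(v^2 + v - 12) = (v - 4)*(v - 3)*(v + 4)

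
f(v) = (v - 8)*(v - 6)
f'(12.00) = 10.00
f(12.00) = 24.00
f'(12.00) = 10.00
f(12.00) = 24.00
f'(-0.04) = -14.08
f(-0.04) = 48.56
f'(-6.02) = -26.04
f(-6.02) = 168.52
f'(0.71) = -12.58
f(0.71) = 38.56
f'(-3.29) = -20.58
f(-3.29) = 104.88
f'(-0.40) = -14.80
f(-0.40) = 53.76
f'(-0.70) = -15.40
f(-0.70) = 58.29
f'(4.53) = -4.94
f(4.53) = 5.10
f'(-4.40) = -22.80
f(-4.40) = 128.96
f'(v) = 2*v - 14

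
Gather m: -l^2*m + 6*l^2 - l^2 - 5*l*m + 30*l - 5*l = 5*l^2 + 25*l + m*(-l^2 - 5*l)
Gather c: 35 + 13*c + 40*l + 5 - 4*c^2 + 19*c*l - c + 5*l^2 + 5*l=-4*c^2 + c*(19*l + 12) + 5*l^2 + 45*l + 40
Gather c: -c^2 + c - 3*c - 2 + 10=-c^2 - 2*c + 8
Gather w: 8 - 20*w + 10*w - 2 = 6 - 10*w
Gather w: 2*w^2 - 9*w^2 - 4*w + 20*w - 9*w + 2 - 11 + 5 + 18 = -7*w^2 + 7*w + 14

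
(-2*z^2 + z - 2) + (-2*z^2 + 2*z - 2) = -4*z^2 + 3*z - 4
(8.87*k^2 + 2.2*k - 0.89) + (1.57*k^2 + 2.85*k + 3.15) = 10.44*k^2 + 5.05*k + 2.26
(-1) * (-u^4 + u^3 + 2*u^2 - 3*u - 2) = u^4 - u^3 - 2*u^2 + 3*u + 2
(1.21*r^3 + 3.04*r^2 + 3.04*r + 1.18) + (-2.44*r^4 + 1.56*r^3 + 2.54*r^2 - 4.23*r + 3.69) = -2.44*r^4 + 2.77*r^3 + 5.58*r^2 - 1.19*r + 4.87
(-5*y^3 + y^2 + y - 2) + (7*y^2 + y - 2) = -5*y^3 + 8*y^2 + 2*y - 4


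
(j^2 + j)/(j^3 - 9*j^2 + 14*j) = (j + 1)/(j^2 - 9*j + 14)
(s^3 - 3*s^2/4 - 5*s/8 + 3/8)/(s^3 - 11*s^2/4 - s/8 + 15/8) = (2*s - 1)/(2*s - 5)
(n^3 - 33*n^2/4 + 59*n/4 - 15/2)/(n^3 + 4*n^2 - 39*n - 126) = (4*n^2 - 9*n + 5)/(4*(n^2 + 10*n + 21))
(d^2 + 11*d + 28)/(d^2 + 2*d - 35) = (d + 4)/(d - 5)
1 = 1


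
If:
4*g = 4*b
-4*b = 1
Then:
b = -1/4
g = -1/4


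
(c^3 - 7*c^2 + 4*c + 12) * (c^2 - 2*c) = c^5 - 9*c^4 + 18*c^3 + 4*c^2 - 24*c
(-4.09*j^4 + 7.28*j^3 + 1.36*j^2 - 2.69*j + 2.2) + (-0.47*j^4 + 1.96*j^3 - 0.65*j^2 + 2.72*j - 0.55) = -4.56*j^4 + 9.24*j^3 + 0.71*j^2 + 0.0300000000000002*j + 1.65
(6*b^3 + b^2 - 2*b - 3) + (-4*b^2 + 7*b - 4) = 6*b^3 - 3*b^2 + 5*b - 7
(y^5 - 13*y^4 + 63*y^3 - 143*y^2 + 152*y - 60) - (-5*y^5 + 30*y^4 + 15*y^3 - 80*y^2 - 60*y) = 6*y^5 - 43*y^4 + 48*y^3 - 63*y^2 + 212*y - 60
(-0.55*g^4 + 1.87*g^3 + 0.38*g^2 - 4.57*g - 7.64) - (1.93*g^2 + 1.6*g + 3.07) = -0.55*g^4 + 1.87*g^3 - 1.55*g^2 - 6.17*g - 10.71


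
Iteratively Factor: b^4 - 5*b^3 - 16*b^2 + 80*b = (b - 4)*(b^3 - b^2 - 20*b) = (b - 4)*(b + 4)*(b^2 - 5*b) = b*(b - 4)*(b + 4)*(b - 5)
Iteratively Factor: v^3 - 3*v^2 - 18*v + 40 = (v - 2)*(v^2 - v - 20) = (v - 5)*(v - 2)*(v + 4)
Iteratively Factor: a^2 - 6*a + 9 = (a - 3)*(a - 3)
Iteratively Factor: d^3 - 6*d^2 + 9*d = (d - 3)*(d^2 - 3*d) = (d - 3)^2*(d)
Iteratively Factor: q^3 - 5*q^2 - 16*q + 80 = (q - 4)*(q^2 - q - 20) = (q - 5)*(q - 4)*(q + 4)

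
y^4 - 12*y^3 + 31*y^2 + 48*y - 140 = (y - 7)*(y - 5)*(y - 2)*(y + 2)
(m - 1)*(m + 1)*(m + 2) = m^3 + 2*m^2 - m - 2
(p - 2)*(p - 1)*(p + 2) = p^3 - p^2 - 4*p + 4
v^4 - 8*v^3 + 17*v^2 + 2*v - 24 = (v - 4)*(v - 3)*(v - 2)*(v + 1)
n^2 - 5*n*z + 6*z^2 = (n - 3*z)*(n - 2*z)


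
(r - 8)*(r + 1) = r^2 - 7*r - 8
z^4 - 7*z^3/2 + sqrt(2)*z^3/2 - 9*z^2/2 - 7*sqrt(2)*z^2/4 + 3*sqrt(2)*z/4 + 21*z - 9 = (z - 3)*(z - 1/2)*(z - 3*sqrt(2)/2)*(z + 2*sqrt(2))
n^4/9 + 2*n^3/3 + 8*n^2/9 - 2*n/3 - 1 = (n/3 + 1)^2*(n - 1)*(n + 1)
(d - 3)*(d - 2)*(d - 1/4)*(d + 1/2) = d^4 - 19*d^3/4 + 37*d^2/8 + 17*d/8 - 3/4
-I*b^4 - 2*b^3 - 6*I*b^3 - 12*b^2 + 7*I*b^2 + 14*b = b*(b + 7)*(b - 2*I)*(-I*b + I)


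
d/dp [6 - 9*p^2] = -18*p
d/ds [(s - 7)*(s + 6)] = 2*s - 1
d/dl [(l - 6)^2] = 2*l - 12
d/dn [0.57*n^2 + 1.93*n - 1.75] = 1.14*n + 1.93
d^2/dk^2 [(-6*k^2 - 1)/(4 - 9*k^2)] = 66*(27*k^2 + 4)/(729*k^6 - 972*k^4 + 432*k^2 - 64)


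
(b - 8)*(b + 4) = b^2 - 4*b - 32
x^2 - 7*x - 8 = (x - 8)*(x + 1)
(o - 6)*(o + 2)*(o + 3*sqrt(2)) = o^3 - 4*o^2 + 3*sqrt(2)*o^2 - 12*sqrt(2)*o - 12*o - 36*sqrt(2)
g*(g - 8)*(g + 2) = g^3 - 6*g^2 - 16*g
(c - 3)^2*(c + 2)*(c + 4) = c^4 - 19*c^2 + 6*c + 72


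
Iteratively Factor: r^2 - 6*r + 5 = (r - 5)*(r - 1)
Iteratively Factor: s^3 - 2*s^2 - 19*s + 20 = (s - 5)*(s^2 + 3*s - 4) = (s - 5)*(s + 4)*(s - 1)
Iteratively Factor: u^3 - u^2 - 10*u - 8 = (u + 1)*(u^2 - 2*u - 8) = (u + 1)*(u + 2)*(u - 4)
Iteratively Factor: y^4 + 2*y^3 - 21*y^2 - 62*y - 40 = (y - 5)*(y^3 + 7*y^2 + 14*y + 8) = (y - 5)*(y + 1)*(y^2 + 6*y + 8) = (y - 5)*(y + 1)*(y + 4)*(y + 2)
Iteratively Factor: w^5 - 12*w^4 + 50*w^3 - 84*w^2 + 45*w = (w - 3)*(w^4 - 9*w^3 + 23*w^2 - 15*w) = (w - 3)^2*(w^3 - 6*w^2 + 5*w) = w*(w - 3)^2*(w^2 - 6*w + 5) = w*(w - 5)*(w - 3)^2*(w - 1)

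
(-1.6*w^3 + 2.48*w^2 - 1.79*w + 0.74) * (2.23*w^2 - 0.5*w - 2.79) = -3.568*w^5 + 6.3304*w^4 - 0.7677*w^3 - 4.374*w^2 + 4.6241*w - 2.0646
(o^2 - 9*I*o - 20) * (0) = 0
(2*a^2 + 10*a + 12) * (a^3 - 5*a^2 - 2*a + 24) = 2*a^5 - 42*a^3 - 32*a^2 + 216*a + 288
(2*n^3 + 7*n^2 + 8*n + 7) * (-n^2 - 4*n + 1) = -2*n^5 - 15*n^4 - 34*n^3 - 32*n^2 - 20*n + 7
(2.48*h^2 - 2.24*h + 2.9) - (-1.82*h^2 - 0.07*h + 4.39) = 4.3*h^2 - 2.17*h - 1.49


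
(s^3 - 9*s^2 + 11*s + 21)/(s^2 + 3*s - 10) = (s^3 - 9*s^2 + 11*s + 21)/(s^2 + 3*s - 10)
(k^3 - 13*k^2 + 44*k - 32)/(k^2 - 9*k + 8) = k - 4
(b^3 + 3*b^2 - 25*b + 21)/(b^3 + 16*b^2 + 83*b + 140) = (b^2 - 4*b + 3)/(b^2 + 9*b + 20)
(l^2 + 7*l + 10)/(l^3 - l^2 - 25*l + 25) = (l + 2)/(l^2 - 6*l + 5)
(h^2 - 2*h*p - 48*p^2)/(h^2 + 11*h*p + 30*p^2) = (h - 8*p)/(h + 5*p)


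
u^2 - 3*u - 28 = (u - 7)*(u + 4)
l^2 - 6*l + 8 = (l - 4)*(l - 2)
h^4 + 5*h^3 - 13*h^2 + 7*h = h*(h - 1)^2*(h + 7)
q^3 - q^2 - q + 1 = (q - 1)^2*(q + 1)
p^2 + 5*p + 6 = (p + 2)*(p + 3)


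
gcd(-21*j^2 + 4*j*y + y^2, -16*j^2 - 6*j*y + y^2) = 1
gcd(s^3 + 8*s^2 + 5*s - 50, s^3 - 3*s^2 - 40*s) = s + 5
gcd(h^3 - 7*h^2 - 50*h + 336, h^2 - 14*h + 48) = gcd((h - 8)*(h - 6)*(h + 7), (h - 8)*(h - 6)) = h^2 - 14*h + 48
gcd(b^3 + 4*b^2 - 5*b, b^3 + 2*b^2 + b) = b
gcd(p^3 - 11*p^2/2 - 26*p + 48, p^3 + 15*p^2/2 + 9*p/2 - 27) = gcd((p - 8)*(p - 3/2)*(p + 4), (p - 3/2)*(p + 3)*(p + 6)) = p - 3/2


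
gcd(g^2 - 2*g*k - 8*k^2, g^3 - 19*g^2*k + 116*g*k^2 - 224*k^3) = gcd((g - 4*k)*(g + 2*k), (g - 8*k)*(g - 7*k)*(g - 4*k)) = g - 4*k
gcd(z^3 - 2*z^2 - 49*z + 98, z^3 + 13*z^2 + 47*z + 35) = z + 7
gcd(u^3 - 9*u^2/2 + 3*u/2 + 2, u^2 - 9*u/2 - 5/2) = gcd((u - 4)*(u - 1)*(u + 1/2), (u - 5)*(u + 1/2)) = u + 1/2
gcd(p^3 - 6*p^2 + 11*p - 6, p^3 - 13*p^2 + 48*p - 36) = p - 1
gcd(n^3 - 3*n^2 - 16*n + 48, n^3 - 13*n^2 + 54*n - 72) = n^2 - 7*n + 12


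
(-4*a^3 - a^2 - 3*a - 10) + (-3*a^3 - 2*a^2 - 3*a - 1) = -7*a^3 - 3*a^2 - 6*a - 11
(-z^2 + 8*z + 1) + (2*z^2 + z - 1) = z^2 + 9*z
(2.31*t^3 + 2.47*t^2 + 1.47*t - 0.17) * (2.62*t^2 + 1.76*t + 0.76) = 6.0522*t^5 + 10.537*t^4 + 9.9542*t^3 + 4.019*t^2 + 0.818*t - 0.1292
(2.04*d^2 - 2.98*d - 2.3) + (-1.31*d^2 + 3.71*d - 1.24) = 0.73*d^2 + 0.73*d - 3.54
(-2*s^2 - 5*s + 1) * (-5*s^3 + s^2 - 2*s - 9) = 10*s^5 + 23*s^4 - 6*s^3 + 29*s^2 + 43*s - 9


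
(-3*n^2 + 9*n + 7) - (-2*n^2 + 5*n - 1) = -n^2 + 4*n + 8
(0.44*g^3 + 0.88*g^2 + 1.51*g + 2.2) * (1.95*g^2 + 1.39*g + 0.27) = 0.858*g^5 + 2.3276*g^4 + 4.2865*g^3 + 6.6265*g^2 + 3.4657*g + 0.594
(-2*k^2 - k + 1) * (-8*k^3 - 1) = 16*k^5 + 8*k^4 - 8*k^3 + 2*k^2 + k - 1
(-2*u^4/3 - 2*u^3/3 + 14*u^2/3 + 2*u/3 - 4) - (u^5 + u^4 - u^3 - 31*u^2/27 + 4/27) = -u^5 - 5*u^4/3 + u^3/3 + 157*u^2/27 + 2*u/3 - 112/27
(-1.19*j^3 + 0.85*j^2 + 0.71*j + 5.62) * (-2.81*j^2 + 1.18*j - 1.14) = 3.3439*j^5 - 3.7927*j^4 + 0.3645*j^3 - 15.9234*j^2 + 5.8222*j - 6.4068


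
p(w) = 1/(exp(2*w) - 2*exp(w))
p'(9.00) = 0.00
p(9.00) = 0.00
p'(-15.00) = 1634508.69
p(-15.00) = -1634508.94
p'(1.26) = -0.62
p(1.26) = 0.19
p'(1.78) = -0.11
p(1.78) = 0.04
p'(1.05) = -1.77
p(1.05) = 0.41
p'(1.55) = -0.21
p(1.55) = 0.08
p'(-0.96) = 1.23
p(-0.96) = -1.62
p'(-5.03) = 76.47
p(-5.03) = -76.72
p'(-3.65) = 19.23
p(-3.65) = -19.49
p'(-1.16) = 1.54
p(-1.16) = -1.89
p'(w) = (-2*exp(2*w) + 2*exp(w))/(exp(2*w) - 2*exp(w))^2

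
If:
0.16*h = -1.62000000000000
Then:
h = -10.12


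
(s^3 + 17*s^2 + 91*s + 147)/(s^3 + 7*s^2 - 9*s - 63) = (s + 7)/(s - 3)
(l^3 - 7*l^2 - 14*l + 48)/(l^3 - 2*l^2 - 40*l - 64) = (l^2 + l - 6)/(l^2 + 6*l + 8)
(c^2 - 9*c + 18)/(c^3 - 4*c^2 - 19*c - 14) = (-c^2 + 9*c - 18)/(-c^3 + 4*c^2 + 19*c + 14)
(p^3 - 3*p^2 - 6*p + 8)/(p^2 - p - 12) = (p^2 + p - 2)/(p + 3)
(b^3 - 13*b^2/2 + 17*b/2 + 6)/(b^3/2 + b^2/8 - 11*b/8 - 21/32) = 16*(b^2 - 7*b + 12)/(8*b^2 - 2*b - 21)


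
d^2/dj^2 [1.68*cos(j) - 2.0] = -1.68*cos(j)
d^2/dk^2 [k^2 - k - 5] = 2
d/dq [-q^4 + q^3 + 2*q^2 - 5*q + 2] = -4*q^3 + 3*q^2 + 4*q - 5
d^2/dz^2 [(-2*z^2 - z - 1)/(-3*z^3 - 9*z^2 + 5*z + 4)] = 2*(18*z^6 + 27*z^5 + 225*z^4 + 570*z^3 + 486*z^2 + 9*z + 73)/(27*z^9 + 243*z^8 + 594*z^7 - 189*z^6 - 1638*z^5 + 63*z^4 + 1099*z^3 + 132*z^2 - 240*z - 64)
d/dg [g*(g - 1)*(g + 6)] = 3*g^2 + 10*g - 6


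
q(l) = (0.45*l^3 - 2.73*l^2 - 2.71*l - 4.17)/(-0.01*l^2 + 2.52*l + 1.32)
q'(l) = (0.02*l - 2.52)*(0.45*l^3 - 2.73*l^2 - 2.71*l - 4.17)/(-0.01*l^2 + 2.52*l + 1.32)^2 + (1.35*l^2 - 5.46*l - 2.71)/(-0.01*l^2 + 2.52*l + 1.32)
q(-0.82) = 5.35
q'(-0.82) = 14.48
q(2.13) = -2.71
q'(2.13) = -0.23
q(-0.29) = -6.16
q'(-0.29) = 24.73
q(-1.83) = 3.34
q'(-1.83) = -0.98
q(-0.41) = -12.45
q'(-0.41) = 109.51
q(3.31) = -2.80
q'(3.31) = 0.09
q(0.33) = -2.49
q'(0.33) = 0.88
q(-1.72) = 3.24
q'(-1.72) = -0.78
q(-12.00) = 37.63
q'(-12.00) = -5.05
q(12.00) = 11.55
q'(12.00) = 3.31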